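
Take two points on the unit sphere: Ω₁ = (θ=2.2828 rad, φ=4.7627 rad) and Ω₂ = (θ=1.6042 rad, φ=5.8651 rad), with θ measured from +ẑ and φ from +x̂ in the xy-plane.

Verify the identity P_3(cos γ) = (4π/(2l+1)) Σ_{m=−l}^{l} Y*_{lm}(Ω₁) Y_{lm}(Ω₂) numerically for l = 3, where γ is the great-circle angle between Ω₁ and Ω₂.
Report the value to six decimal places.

-0.425127

Summing Y*_{l m}(θ₁,φ₁)·Y_{l m}(θ₂,φ₂) over m ∈ [−3, 3]; prefactor 4π/(2·3+1) = 1.795196:
  m=-3: Y*=-0.027220+0.178972i  Y=+0.129657+0.395832i  product -0.074372+0.012430i
  m=-2: Y*=+0.380753+0.038442i  Y=-0.022853-0.025300i  product -0.007729-0.010512i
  m=-1: Y*=+0.013957-0.277183i  Y=-0.293533-0.130410i  product -0.040244+0.079542i
  m=+0: Y*=+0.211060-0.000000i  Y=+0.037320+0.000000i  product +0.007877+0.000000i
  m=+1: Y*=-0.013957-0.277183i  Y=+0.293533-0.130410i  product -0.040244-0.079542i
  m=+2: Y*=+0.380753-0.038442i  Y=-0.022853+0.025300i  product -0.007729+0.010512i
  m=+3: Y*=+0.027220+0.178972i  Y=-0.129657+0.395832i  product -0.074372-0.012430i
Total Σ_m = -0.236814+0.000000i. Multiply by 1.795196: -0.425127+0.000000i. P_3(cos γ) = -0.425127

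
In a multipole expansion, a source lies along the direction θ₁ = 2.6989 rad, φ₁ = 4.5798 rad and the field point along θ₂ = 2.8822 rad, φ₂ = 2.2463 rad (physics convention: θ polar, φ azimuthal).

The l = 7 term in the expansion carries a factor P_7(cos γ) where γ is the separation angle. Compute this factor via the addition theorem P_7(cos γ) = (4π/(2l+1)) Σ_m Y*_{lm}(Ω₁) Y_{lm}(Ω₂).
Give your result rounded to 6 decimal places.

-0.229715

Addition theorem: P_7(cos γ) = (4π/15) Σ_m Y*_{lm}(Ω₁) Y_{lm}(Ω₂), m = −7…7:
  m=-7: Y*=0.00106 + 0.00079j  Y=-0.00004 + 0.00000j  product -0.00000 - 0.00000j
  m=-6: Y*=0.00731 - 0.00746j  Y=-0.00032 + 0.00041j  product 0.00000 + 0.00001j
  m=-5: Y*=-0.03132 - 0.04011j  Y=0.00106 + 0.00441j  product 0.00014 - 0.00018j
  m=-4: Y*=-0.14667 + 0.08601j  Y=0.02541 + 0.01195j  product -0.00475 + 0.00043j
  m=-3: Y*=0.14972 + 0.35634j  Y=0.11088 - 0.05435j  product 0.03597 + 0.03138j
  m=-2: Y*=0.51371 - 0.13951j  Y=0.08034 - 0.35964j  product -0.00890 - 0.19596j
  m=-1: Y*=-0.03163 - 0.23718j  Y=-0.39835 - 0.49716j  product -0.10531 + 0.11021j
  m=+0: Y*=0.38783 + 0.00000j  Y=-0.27973 + 0.00000j  product -0.10849 + 0.00000j
  m=+1: Y*=0.03163 - 0.23718j  Y=0.39835 - 0.49716j  product -0.10531 - 0.11021j
  m=+2: Y*=0.51371 + 0.13951j  Y=0.08034 + 0.35964j  product -0.00890 + 0.19596j
  m=+3: Y*=-0.14972 + 0.35634j  Y=-0.11088 - 0.05435j  product 0.03597 - 0.03138j
  m=+4: Y*=-0.14667 - 0.08601j  Y=0.02541 - 0.01195j  product -0.00475 - 0.00043j
  m=+5: Y*=0.03132 - 0.04011j  Y=-0.00106 + 0.00441j  product 0.00014 + 0.00018j
  m=+6: Y*=0.00731 + 0.00746j  Y=-0.00032 - 0.00041j  product 0.00000 - 0.00001j
  m=+7: Y*=-0.00106 + 0.00079j  Y=0.00004 + 0.00000j  product -0.00000 + 0.00000j
Σ over m = -0.27420 - 0.00000j; ×(4π/15) → -0.22971 - 0.00000j. Real part: -0.229715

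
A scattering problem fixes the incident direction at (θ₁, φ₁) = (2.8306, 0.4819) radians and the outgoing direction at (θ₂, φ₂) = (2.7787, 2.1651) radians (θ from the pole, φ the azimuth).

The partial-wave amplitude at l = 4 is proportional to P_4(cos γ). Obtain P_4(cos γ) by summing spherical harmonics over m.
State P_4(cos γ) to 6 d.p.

0.083262

Addition theorem: P_4(cos γ) = (4π/9) Σ_m Y*_{lm}(Ω₁) Y_{lm}(Ω₂), m = −4…4:
  [-4]  conj(Y_{4,-4})(Ω₁) = -0.001355+0.003636i ; Y_{4,-4}(Ω₂) = -0.005072-0.004863i ; Δ = +0.000025-0.000012i
  [-3]  conj(Y_{4,-3})(Ω₁) = -0.004260-0.033878i ; Y_{4,-3}(Ω₂) = -0.051169+0.011020i ; Δ = +0.000591+0.001687i
  [-2]  conj(Y_{4,-2})(Ω₁) = +0.095493+0.137507i ; Y_{4,-2}(Ω₂) = -0.080460+0.200173i ; Δ = -0.035209+0.008051i
  [-1]  conj(Y_{4,-1})(Ω₁) = -0.408456-0.213634i ; Y_{4,-1}(Ω₂) = +0.274094+0.405580i ; Δ = -0.025310-0.224217i
  [+0]  conj(Y_{4,0})(Ω₁) = +0.482525-0.000000i ; Y_{4,0}(Ω₂) = +0.371870+0.000000i ; Δ = +0.179437+0.000000i
  [+1]  conj(Y_{4,1})(Ω₁) = +0.408456-0.213634i ; Y_{4,1}(Ω₂) = -0.274094+0.405580i ; Δ = -0.025310+0.224217i
  [+2]  conj(Y_{4,2})(Ω₁) = +0.095493-0.137507i ; Y_{4,2}(Ω₂) = -0.080460-0.200173i ; Δ = -0.035209-0.008051i
  [+3]  conj(Y_{4,3})(Ω₁) = +0.004260-0.033878i ; Y_{4,3}(Ω₂) = +0.051169+0.011020i ; Δ = +0.000591-0.001687i
  [+4]  conj(Y_{4,4})(Ω₁) = -0.001355-0.003636i ; Y_{4,4}(Ω₂) = -0.005072+0.004863i ; Δ = +0.000025+0.000012i
Accumulated sum +0.059632+0.000000i; after 4π/(2l+1) scaling, +0.083262+0.000000i ⇒ P_4 = 0.083262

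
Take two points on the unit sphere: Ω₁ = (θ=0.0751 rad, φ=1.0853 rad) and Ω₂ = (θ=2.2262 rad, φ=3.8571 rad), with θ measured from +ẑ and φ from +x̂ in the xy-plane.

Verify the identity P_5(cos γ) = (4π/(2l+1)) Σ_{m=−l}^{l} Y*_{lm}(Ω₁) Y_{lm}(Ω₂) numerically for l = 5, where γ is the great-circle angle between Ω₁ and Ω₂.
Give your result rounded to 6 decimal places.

Summing Y*_{l m}(θ₁,φ₁)·Y_{l m}(θ₂,φ₂) over m ∈ [−5, 5]; prefactor 4π/(2·5+1) = 1.142397:
  [-5]  conj(Y_{5,-5})(Ω₁) = (0.000001, -0.000001) ; Y_{5,-5}(Ω₂) = (0.131771, -0.061384) ; Δ = (0.000000, -0.000000)
  [-4]  conj(Y_{5,-4})(Ω₁) = (-0.000017, -0.000043) ; Y_{5,-4}(Ω₂) = (0.339674, 0.097514) ; Δ = (-0.000001, -0.000016)
  [-3]  conj(Y_{5,-3})(Ω₁) = (-0.001154, -0.000132) ; Y_{5,-3}(Ω₂) = (0.219917, 0.338816) ; Δ = (-0.000209, -0.000420)
  [-2]  conj(Y_{5,-2})(Ω₁) = (-0.010650, 0.015573) ; Y_{5,-2}(Ω₂) = (-0.010348, 0.073545) ; Δ = (-0.001035, -0.000944)
  [-1]  conj(Y_{5,-1})(Ω₁) = (0.087950, 0.166693) ; Y_{5,-1}(Ω₂) = (0.249680, -0.217009) ; Δ = (0.058133, 0.022534)
  [+0]  conj(Y_{5,0})(Ω₁) = (0.896434, -0.000000) ; Y_{5,0}(Ω₂) = (0.164613, 0.000000) ; Δ = (0.147564, 0.000000)
  [+1]  conj(Y_{5,1})(Ω₁) = (-0.087950, 0.166693) ; Y_{5,1}(Ω₂) = (-0.249680, -0.217009) ; Δ = (0.058133, -0.022534)
  [+2]  conj(Y_{5,2})(Ω₁) = (-0.010650, -0.015573) ; Y_{5,2}(Ω₂) = (-0.010348, -0.073545) ; Δ = (-0.001035, 0.000944)
  [+3]  conj(Y_{5,3})(Ω₁) = (0.001154, -0.000132) ; Y_{5,3}(Ω₂) = (-0.219917, 0.338816) ; Δ = (-0.000209, 0.000420)
  [+4]  conj(Y_{5,4})(Ω₁) = (-0.000017, 0.000043) ; Y_{5,4}(Ω₂) = (0.339674, -0.097514) ; Δ = (-0.000001, 0.000016)
  [+5]  conj(Y_{5,5})(Ω₁) = (-0.000001, -0.000001) ; Y_{5,5}(Ω₂) = (-0.131771, -0.061384) ; Δ = (0.000000, 0.000000)
Σ over m = (0.261340, -0.000000); ×(4π/11) → (0.298554, -0.000000). Real part: 0.298554

0.298554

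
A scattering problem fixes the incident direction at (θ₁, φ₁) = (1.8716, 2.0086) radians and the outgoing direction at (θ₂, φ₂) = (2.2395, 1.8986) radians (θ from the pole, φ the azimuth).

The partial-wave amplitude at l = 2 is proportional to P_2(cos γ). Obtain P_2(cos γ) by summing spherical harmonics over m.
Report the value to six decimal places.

Term-by-term m-sum for l=2 (normalisation 4π/5 = 2.513274):
  m=-2: (-0.225700, -0.270592) × (-0.188503, 0.144976) = (0.081774, 0.018286)  (running Σ = (0.081774, 0.018286))
  m=-1: (0.092684, -0.198000) × (0.120995, 0.355791) = (0.081661, 0.009019)  (running Σ = (0.163435, 0.027305))
  m=0: (-0.232330, -0.000000) × (0.048282, 0.000000) = (-0.011217, -0.000000)  (running Σ = (0.152218, 0.027305))
  m=1: (-0.092684, -0.198000) × (-0.120995, 0.355791) = (0.081661, -0.009019)  (running Σ = (0.233879, 0.018286))
  m=2: (-0.225700, 0.270592) × (-0.188503, -0.144976) = (0.081774, -0.018286)  (running Σ = (0.315653, 0.000000))
Accumulated sum (0.315653, 0.000000); after 4π/(2l+1) scaling, (0.793323, 0.000000) ⇒ P_2 = 0.793323

0.793323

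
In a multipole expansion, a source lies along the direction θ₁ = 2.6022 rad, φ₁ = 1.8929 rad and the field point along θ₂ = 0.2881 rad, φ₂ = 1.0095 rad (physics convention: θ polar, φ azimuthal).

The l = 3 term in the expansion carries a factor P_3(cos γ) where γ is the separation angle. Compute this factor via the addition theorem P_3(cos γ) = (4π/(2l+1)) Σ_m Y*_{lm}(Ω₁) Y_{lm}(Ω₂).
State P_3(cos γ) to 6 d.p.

Addition theorem: P_3(cos γ) = (4π/7) Σ_m Y*_{lm}(Ω₁) Y_{lm}(Ω₂), m = −3…3:
  [-3]  conj(Y_{3,-3})(Ω₁) = +0.046513-0.032128i ; Y_{3,-3}(Ω₂) = -0.009509-0.001080i ; Δ = -0.000477+0.000255i
  [-2]  conj(Y_{3,-2})(Ω₁) = +0.184960+0.138924i ; Y_{3,-2}(Ω₂) = -0.034280-0.071291i ; Δ = +0.003564-0.017948i
  [-1]  conj(Y_{3,-1})(Ω₁) = -0.140877+0.422133i ; Y_{3,-1}(Ω₂) = +0.175780-0.279567i ; Δ = +0.093251+0.113587i
  [+0]  conj(Y_{3,0})(Ω₁) = -0.218051-0.000000i ; Y_{3,0}(Ω₂) = +0.571167+0.000000i ; Δ = -0.124543-0.000000i
  [+1]  conj(Y_{3,1})(Ω₁) = +0.140877+0.422133i ; Y_{3,1}(Ω₂) = -0.175780-0.279567i ; Δ = +0.093251-0.113587i
  [+2]  conj(Y_{3,2})(Ω₁) = +0.184960-0.138924i ; Y_{3,2}(Ω₂) = -0.034280+0.071291i ; Δ = +0.003564+0.017948i
  [+3]  conj(Y_{3,3})(Ω₁) = -0.046513-0.032128i ; Y_{3,3}(Ω₂) = +0.009509-0.001080i ; Δ = -0.000477-0.000255i
Total Σ_m = +0.068132-0.000000i. Multiply by 1.795196: +0.122311-0.000000i. P_3(cos γ) = 0.122311

0.122311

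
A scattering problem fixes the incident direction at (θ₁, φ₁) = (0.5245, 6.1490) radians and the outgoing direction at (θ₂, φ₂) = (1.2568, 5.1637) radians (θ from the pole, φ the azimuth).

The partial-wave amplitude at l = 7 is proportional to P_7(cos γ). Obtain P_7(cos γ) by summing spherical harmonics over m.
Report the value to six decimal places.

0.276110

Term-by-term m-sum for l=7 (normalisation 4π/15 = 0.837758):
  m=-7: Y*=0.00233 - 0.00319j  Y=0.00619 + 0.35200j  product 0.00114 + 0.00080j
  m=-6: Y*=0.01770 - 0.01841j  Y=0.38816 + 0.17977j  product 0.01018 - 0.00397j
  m=-5: Y*=0.07911 - 0.06279j  Y=0.05308 - 0.04343j  product 0.00147 - 0.00677j
  m=-4: Y*=0.23139 - 0.13768j  Y=0.07583 + 0.31749j  product 0.06126 + 0.06302j
  m=-3: Y*=0.43235 - 0.18410j  Y=0.18543 + 0.04085j  product 0.08769 - 0.01647j
  m=-2: Y*=0.42099 - 0.11577j  Y=-0.15730 + 0.19929j  product -0.04315 + 0.10211j
  m=-1: Y*=-0.04101 + 0.00554j  Y=0.09926 + 0.20480j  product -0.00520 - 0.00785j
  m=+0: Y*=-0.44787 + 0.00000j  Y=-0.22956 + 0.00000j  product 0.10281 + 0.00000j
  m=+1: Y*=0.04101 + 0.00554j  Y=-0.09926 + 0.20480j  product -0.00520 + 0.00785j
  m=+2: Y*=0.42099 + 0.11577j  Y=-0.15730 - 0.19929j  product -0.04315 - 0.10211j
  m=+3: Y*=-0.43235 - 0.18410j  Y=-0.18543 + 0.04085j  product 0.08769 + 0.01647j
  m=+4: Y*=0.23139 + 0.13768j  Y=0.07583 - 0.31749j  product 0.06126 - 0.06302j
  m=+5: Y*=-0.07911 - 0.06279j  Y=-0.05308 - 0.04343j  product 0.00147 + 0.00677j
  m=+6: Y*=0.01770 + 0.01841j  Y=0.38816 - 0.17977j  product 0.01018 + 0.00397j
  m=+7: Y*=-0.00233 - 0.00319j  Y=-0.00619 + 0.35200j  product 0.00114 - 0.00080j
Accumulated sum 0.32958 + 0.00000j; after 4π/(2l+1) scaling, 0.27611 + 0.00000j ⇒ P_7 = 0.276110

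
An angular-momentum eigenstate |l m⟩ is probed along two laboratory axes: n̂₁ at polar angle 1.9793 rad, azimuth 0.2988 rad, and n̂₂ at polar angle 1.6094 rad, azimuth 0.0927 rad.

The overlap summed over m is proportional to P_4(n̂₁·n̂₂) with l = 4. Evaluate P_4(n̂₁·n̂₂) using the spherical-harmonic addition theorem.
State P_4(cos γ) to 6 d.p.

Term-by-term m-sum for l=4 (normalisation 4π/9 = 1.396263):
  m=-4: Y*=0.11514 + 0.29201j  Y=0.41123 - 0.15988j  product 0.09404 + 0.10167j
  m=-3: Y*=-0.23996 - 0.30017j  Y=-0.04635 + 0.01323j  product 0.01509 + 0.01074j
  m=-2: Y*=0.02436 + 0.01658j  Y=-0.32488 + 0.06093j  product -0.00892 - 0.00390j
  m=-1: Y*=0.31241 + 0.09623j  Y=0.05431 - 0.00505j  product 0.01745 + 0.00365j
  m=+0: Y*=-0.09123 + 0.00000j  Y=0.31264 + 0.00000j  product -0.02852 + 0.00000j
  m=+1: Y*=-0.31241 + 0.09623j  Y=-0.05431 - 0.00505j  product 0.01745 - 0.00365j
  m=+2: Y*=0.02436 - 0.01658j  Y=-0.32488 - 0.06093j  product -0.00892 + 0.00390j
  m=+3: Y*=0.23996 - 0.30017j  Y=0.04635 + 0.01323j  product 0.01509 - 0.01074j
  m=+4: Y*=0.11514 - 0.29201j  Y=0.41123 + 0.15988j  product 0.09404 - 0.10167j
Accumulated sum 0.20680 - 0.00000j; after 4π/(2l+1) scaling, 0.28874 - 0.00000j ⇒ P_4 = 0.288744

0.288744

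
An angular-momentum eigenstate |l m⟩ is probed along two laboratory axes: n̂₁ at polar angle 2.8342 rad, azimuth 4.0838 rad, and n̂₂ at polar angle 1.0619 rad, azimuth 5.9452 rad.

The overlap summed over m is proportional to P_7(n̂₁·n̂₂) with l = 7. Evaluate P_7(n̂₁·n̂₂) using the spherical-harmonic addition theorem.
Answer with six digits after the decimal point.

-0.289174

Term-by-term m-sum for l=7 (normalisation 4π/15 = 0.837758):
  [-7]  conj(Y_{7,-7})(Ω₁) = (-0.000110, -0.000036) ; Y_{7,-7}(Ω₂) = (-0.138276, 0.135618) ; Δ = (0.000020, -0.000010)
  [-6]  conj(Y_{7,-6})(Ω₁) = (-0.001106, 0.000806) ; Y_{7,-6}(Ω₂) = (-0.178448, 0.362802) ; Δ = (-0.000095, -0.000545)
  [-5]  conj(Y_{7,-5})(Ω₁) = (0.000014, 0.010059) ; Y_{7,-5}(Ω₂) = (-0.046200, 0.385977) ; Δ = (-0.003883, -0.000459)
  [-4]  conj(Y_{7,-4})(Ω₁) = (0.041817, 0.030313) ; Y_{7,-4}(Ω₂) = (0.003878, 0.017437) ; Δ = (-0.000366, 0.000847)
  [-3]  conj(Y_{7,-3})(Ω₁) = (0.177915, -0.057968) ; Y_{7,-3}(Ω₂) = (-0.179482, -0.288298) ; Δ = (-0.048644, -0.040888)
  [-2]  conj(Y_{7,-2})(Ω₁) = (0.139352, -0.429671) ; Y_{7,-2}(Ω₂) = (-0.138488, -0.111070) ; Δ = (-0.067022, 0.044026)
  [-1]  conj(Y_{7,-1})(Ω₁) = (-0.349549, -0.480839) ; Y_{7,-1}(Ω₂) = (0.257432, 0.090480) ; Δ = (-0.046479, -0.155411)
  [+0]  conj(Y_{7,0})(Ω₁) = (-0.056910, -0.000000) ; Y_{7,0}(Ω₂) = (0.215014, 0.000000) ; Δ = (-0.012236, -0.000000)
  [+1]  conj(Y_{7,1})(Ω₁) = (0.349549, -0.480839) ; Y_{7,1}(Ω₂) = (-0.257432, 0.090480) ; Δ = (-0.046479, 0.155411)
  [+2]  conj(Y_{7,2})(Ω₁) = (0.139352, 0.429671) ; Y_{7,2}(Ω₂) = (-0.138488, 0.111070) ; Δ = (-0.067022, -0.044026)
  [+3]  conj(Y_{7,3})(Ω₁) = (-0.177915, -0.057968) ; Y_{7,3}(Ω₂) = (0.179482, -0.288298) ; Δ = (-0.048644, 0.040888)
  [+4]  conj(Y_{7,4})(Ω₁) = (0.041817, -0.030313) ; Y_{7,4}(Ω₂) = (0.003878, -0.017437) ; Δ = (-0.000366, -0.000847)
  [+5]  conj(Y_{7,5})(Ω₁) = (-0.000014, 0.010059) ; Y_{7,5}(Ω₂) = (0.046200, 0.385977) ; Δ = (-0.003883, 0.000459)
  [+6]  conj(Y_{7,6})(Ω₁) = (-0.001106, -0.000806) ; Y_{7,6}(Ω₂) = (-0.178448, -0.362802) ; Δ = (-0.000095, 0.000545)
  [+7]  conj(Y_{7,7})(Ω₁) = (0.000110, -0.000036) ; Y_{7,7}(Ω₂) = (0.138276, 0.135618) ; Δ = (0.000020, 0.000010)
Σ over m = (-0.345176, 0.000000); ×(4π/15) → (-0.289174, 0.000000). Real part: -0.289174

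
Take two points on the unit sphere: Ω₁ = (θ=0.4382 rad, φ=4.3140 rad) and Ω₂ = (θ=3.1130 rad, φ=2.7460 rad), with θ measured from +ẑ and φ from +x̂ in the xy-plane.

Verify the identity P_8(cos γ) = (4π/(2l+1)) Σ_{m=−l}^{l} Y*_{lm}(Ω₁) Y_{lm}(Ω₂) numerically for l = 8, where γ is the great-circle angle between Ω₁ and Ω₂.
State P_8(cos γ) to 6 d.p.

-0.407394

Addition theorem: P_8(cos γ) = (4π/17) Σ_m Y*_{lm}(Ω₁) Y_{lm}(Ω₂), m = −8…8:
  term(m=-8) = +0.000000-0.000000i   from Y*(Ω₁)=-0.000541+0.000025i, Y(Ω₂)=-0.000000-0.000000i
  term(m=-7) = +0.000000+0.000000i   from Y*(Ω₁)=+0.001598-0.004338i, Y(Ω₂)=-0.000000+0.000000i
  term(m=-6) = -0.000000+0.000000i   from Y*(Ω₁)=+0.018140+0.016942i, Y(Ω₂)=-0.000000+0.000000i
  term(m=-5) = -0.000000-0.000000i   from Y*(Ω₁)=-0.085947+0.038500i, Y(Ω₂)=-0.000000+0.000000i
  term(m=-4) = +0.000002-0.000000i   from Y*(Ω₁)=-0.005835-0.256336i, Y(Ω₂)=-0.000000+0.000009i
  term(m=-3) = +0.000001+0.000155i   from Y*(Ω₁)=+0.444169+0.175160i, Y(Ω₂)=+0.000122+0.000302i
  term(m=-2) = -0.004267+0.000024i   from Y*(Ω₁)=-0.355146+0.363323i, Y(Ω₂)=+0.005904+0.005973i
  term(m=-1) = -0.000021-0.007670i   from Y*(Ω₁)=-0.021243-0.050472i, Y(Ω₂)=+0.129251+0.053976i
  term(m=+0) = -0.542560-0.000000i   from Y*(Ω₁)=-0.473416-0.000000i, Y(Ω₂)=+1.146053+0.000000i
  term(m=+1) = -0.000021+0.007670i   from Y*(Ω₁)=+0.021243-0.050472i, Y(Ω₂)=-0.129251+0.053976i
  term(m=+2) = -0.004267-0.000024i   from Y*(Ω₁)=-0.355146-0.363323i, Y(Ω₂)=+0.005904-0.005973i
  term(m=+3) = +0.000001-0.000155i   from Y*(Ω₁)=-0.444169+0.175160i, Y(Ω₂)=-0.000122+0.000302i
  term(m=+4) = +0.000002+0.000000i   from Y*(Ω₁)=-0.005835+0.256336i, Y(Ω₂)=-0.000000-0.000009i
  term(m=+5) = -0.000000+0.000000i   from Y*(Ω₁)=+0.085947+0.038500i, Y(Ω₂)=+0.000000+0.000000i
  term(m=+6) = -0.000000-0.000000i   from Y*(Ω₁)=+0.018140-0.016942i, Y(Ω₂)=-0.000000-0.000000i
  term(m=+7) = +0.000000-0.000000i   from Y*(Ω₁)=-0.001598-0.004338i, Y(Ω₂)=+0.000000+0.000000i
  term(m=+8) = +0.000000+0.000000i   from Y*(Ω₁)=-0.000541-0.000025i, Y(Ω₂)=-0.000000+0.000000i
Total Σ_m = -0.551129-0.000000i. Multiply by 0.739198: -0.407394-0.000000i. P_8(cos γ) = -0.407394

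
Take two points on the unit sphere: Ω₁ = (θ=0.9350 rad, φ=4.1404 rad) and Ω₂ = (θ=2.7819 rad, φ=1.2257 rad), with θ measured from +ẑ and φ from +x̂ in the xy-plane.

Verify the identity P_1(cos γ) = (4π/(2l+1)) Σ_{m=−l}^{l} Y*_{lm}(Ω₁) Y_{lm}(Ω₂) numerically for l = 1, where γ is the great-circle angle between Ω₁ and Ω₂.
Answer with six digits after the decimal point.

-0.831767

Term-by-term m-sum for l=1 (normalisation 4π/3 = 4.188790):
  m=-1: (-0.150474, -0.233736) × (0.041139, -0.114440) = (-0.032939, 0.007605)  (running Σ = (-0.032939, 0.007605))
  m=0: (0.290141, -0.000000) × (-0.457334, 0.000000) = (-0.132692, 0.000000)  (running Σ = (-0.165631, 0.007605))
  m=1: (0.150474, -0.233736) × (-0.041139, -0.114440) = (-0.032939, -0.007605)  (running Σ = (-0.198570, 0.000000))
Total Σ_m = (-0.198570, 0.000000). Multiply by 4.188790: (-0.831767, 0.000000). P_1(cos γ) = -0.831767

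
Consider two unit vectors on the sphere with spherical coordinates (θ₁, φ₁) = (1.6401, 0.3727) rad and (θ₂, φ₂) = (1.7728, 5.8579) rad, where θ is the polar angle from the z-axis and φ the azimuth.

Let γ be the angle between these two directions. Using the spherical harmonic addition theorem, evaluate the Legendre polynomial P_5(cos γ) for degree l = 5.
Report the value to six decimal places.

Addition theorem: P_5(cos γ) = (4π/11) Σ_m Y*_{lm}(Ω₁) Y_{lm}(Ω₂), m = −5…5:
  [-5]  conj(Y_{5,-5})(Ω₁) = -0.13232 + 0.43908j ; Y_{5,-5}(Ω₂) = -0.22092 + 0.35582j ; Δ = -0.12700 - 0.14409j
  [-4]  conj(Y_{5,-4})(Ω₁) = -0.00804 - 0.10034j ; Y_{5,-4}(Ω₂) = 0.03525 - 0.26894j ; Δ = -0.02727 - 0.00137j
  [-3]  conj(Y_{5,-3})(Ω₁) = -0.14374 - 0.29553j ; Y_{5,-3}(Ω₂) = -0.06030 - 0.19847j ; Δ = -0.04999 + 0.04635j
  [-2]  conj(Y_{5,-2})(Ω₁) = 0.08459 + 0.07808j ; Y_{5,-2}(Ω₂) = 0.18925 + 0.21567j ; Δ = -0.00083 + 0.03302j
  [-1]  conj(Y_{5,-1})(Ω₁) = 0.27774 + 0.10859j ; Y_{5,-1}(Ω₂) = 0.13447 + 0.06091j ; Δ = 0.03073 + 0.03152j
  [+0]  conj(Y_{5,0})(Ω₁) = -0.11877 + 0.00000j ; Y_{5,0}(Ω₂) = -0.28824 + 0.00000j ; Δ = 0.03423 + 0.00000j
  [+1]  conj(Y_{5,1})(Ω₁) = -0.27774 + 0.10859j ; Y_{5,1}(Ω₂) = -0.13447 + 0.06091j ; Δ = 0.03073 - 0.03152j
  [+2]  conj(Y_{5,2})(Ω₁) = 0.08459 - 0.07808j ; Y_{5,2}(Ω₂) = 0.18925 - 0.21567j ; Δ = -0.00083 - 0.03302j
  [+3]  conj(Y_{5,3})(Ω₁) = 0.14374 - 0.29553j ; Y_{5,3}(Ω₂) = 0.06030 - 0.19847j ; Δ = -0.04999 - 0.04635j
  [+4]  conj(Y_{5,4})(Ω₁) = -0.00804 + 0.10034j ; Y_{5,4}(Ω₂) = 0.03525 + 0.26894j ; Δ = -0.02727 + 0.00137j
  [+5]  conj(Y_{5,5})(Ω₁) = 0.13232 + 0.43908j ; Y_{5,5}(Ω₂) = 0.22092 + 0.35582j ; Δ = -0.12700 + 0.14409j
Accumulated sum -0.31448 + 0.00000j; after 4π/(2l+1) scaling, -0.35926 + 0.00000j ⇒ P_5 = -0.359258

-0.359258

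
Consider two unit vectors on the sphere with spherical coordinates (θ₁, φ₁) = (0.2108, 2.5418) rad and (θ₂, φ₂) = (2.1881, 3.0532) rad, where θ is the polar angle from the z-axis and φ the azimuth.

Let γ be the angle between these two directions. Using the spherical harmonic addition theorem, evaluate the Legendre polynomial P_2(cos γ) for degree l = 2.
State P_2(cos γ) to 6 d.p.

-0.238879

Addition theorem: P_2(cos γ) = (4π/5) Σ_m Y*_{lm}(Ω₁) Y_{lm}(Ω₂), m = −2…2:
  [-2]  conj(Y_{2,-2})(Ω₁) = (0.006135, -0.015760) ; Y_{2,-2}(Ω₂) = (0.252848, 0.045171) ; Δ = (0.002263, -0.003708)
  [-1]  conj(Y_{2,-1})(Ω₁) = (-0.130481, 0.089227) ; Y_{2,-1}(Ω₂) = (0.363226, 0.032190) ; Δ = (-0.050266, 0.028209)
  [+0]  conj(Y_{2,0})(Ω₁) = (0.589357, -0.000000) ; Y_{2,0}(Ω₂) = (0.001628, 0.000000) ; Δ = (0.000960, 0.000000)
  [+1]  conj(Y_{2,1})(Ω₁) = (0.130481, 0.089227) ; Y_{2,1}(Ω₂) = (-0.363226, 0.032190) ; Δ = (-0.050266, -0.028209)
  [+2]  conj(Y_{2,2})(Ω₁) = (0.006135, 0.015760) ; Y_{2,2}(Ω₂) = (0.252848, -0.045171) ; Δ = (0.002263, 0.003708)
Total Σ_m = (-0.095047, 0.000000). Multiply by 2.513274: (-0.238879, 0.000000). P_2(cos γ) = -0.238879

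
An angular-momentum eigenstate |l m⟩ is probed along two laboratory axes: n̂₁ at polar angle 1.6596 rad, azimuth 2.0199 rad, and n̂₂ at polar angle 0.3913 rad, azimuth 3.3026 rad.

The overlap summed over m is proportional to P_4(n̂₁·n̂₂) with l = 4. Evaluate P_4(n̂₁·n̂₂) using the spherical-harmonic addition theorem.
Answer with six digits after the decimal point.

Term-by-term m-sum for l=4 (normalisation 4π/9 = 1.396263):
  m=-4: -0.09745 + 0.42456j × 0.00749 - 0.00562j = 0.00166 + 0.00373j  (running Σ = 0.00166 + 0.00373j)
  m=-3: -0.10697 + 0.02431j × -0.05685 + 0.02981j = 0.00536 - 0.00457j  (running Σ = 0.00701 - 0.00084j)
  m=-2: 0.19539 + 0.24532j × 0.22995 - 0.07672j = 0.06375 + 0.04142j  (running Σ = 0.07076 + 0.04058j)
  m=-1: -0.05343 + 0.11087j × -0.49091 + 0.07973j = 0.01739 - 0.05869j  (running Σ = 0.08815 - 0.01811j)
  m=0: 0.29262 + 0.00000j × 0.30913 + 0.00000j = 0.09046 + 0.00000j  (running Σ = 0.17861 - 0.01811j)
  m=1: 0.05343 + 0.11087j × 0.49091 + 0.07973j = 0.01739 + 0.05869j  (running Σ = 0.19600 + 0.04058j)
  m=2: 0.19539 - 0.24532j × 0.22995 + 0.07672j = 0.06375 - 0.04142j  (running Σ = 0.25975 - 0.00084j)
  m=3: 0.10697 + 0.02431j × 0.05685 + 0.02981j = 0.00536 + 0.00457j  (running Σ = 0.26511 + 0.00373j)
  m=4: -0.09745 - 0.42456j × 0.00749 + 0.00562j = 0.00166 - 0.00373j  (running Σ = 0.26677 - 0.00000j)
Σ over m = 0.26677 - 0.00000j; ×(4π/9) → 0.37248 - 0.00000j. Real part: 0.372476

0.372476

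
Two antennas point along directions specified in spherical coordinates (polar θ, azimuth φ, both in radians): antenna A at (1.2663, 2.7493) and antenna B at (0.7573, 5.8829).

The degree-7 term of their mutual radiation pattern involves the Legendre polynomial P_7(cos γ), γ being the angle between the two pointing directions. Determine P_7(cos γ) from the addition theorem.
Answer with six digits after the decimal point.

-0.079552

Expand P_7 via completeness: Σ_{m} conj(Y_{7,m}) at Ω₁ times Y_{7,m} at Ω₂ —
  m=-7: +0.331847+0.138563i × -0.034040+0.012026i = -0.012963-0.000726i  (running Σ = -0.012963-0.000726i)
  m=-6: -0.298282-0.299740i × -0.105535+0.096339i = +0.060356+0.002897i  (running Σ = +0.047393+0.002171i)
  m=-5: +0.018609+0.045186i × -0.137441+0.299186i = -0.016077-0.000643i  (running Σ = +0.031317+0.001528i)
  m=-4: -0.000543+0.333771i × -0.013927+0.458831i = -0.153137-0.004898i  (running Σ = -0.121820-0.003370i)
  m=-3: +0.065520-0.157635i × +0.104069+0.268360i = +0.049122+0.001178i  (running Σ = -0.072699-0.002192i)
  m=-2: +0.189363-0.189056i × -0.119944-0.123640i = -0.046088-0.000737i  (running Σ = -0.118787-0.002928i)
  m=-1: -0.194084+0.080300i × -0.346421-0.146581i = +0.079005+0.000631i  (running Σ = -0.039781-0.002297i)
  m=0: -0.245119-0.000000i × +0.062810+0.000000i = -0.015396-0.000000i  (running Σ = -0.055177-0.002297i)
  m=1: +0.194084+0.080300i × +0.346421-0.146581i = +0.079005-0.000631i  (running Σ = +0.023828-0.002928i)
  m=2: +0.189363+0.189056i × -0.119944+0.123640i = -0.046088+0.000737i  (running Σ = -0.022260-0.002192i)
  m=3: -0.065520-0.157635i × -0.104069+0.268360i = +0.049122-0.001178i  (running Σ = +0.026862-0.003370i)
  m=4: -0.000543-0.333771i × -0.013927-0.458831i = -0.153137+0.004898i  (running Σ = -0.126275+0.001528i)
  m=5: -0.018609+0.045186i × +0.137441+0.299186i = -0.016077+0.000643i  (running Σ = -0.142352+0.002171i)
  m=6: -0.298282+0.299740i × -0.105535-0.096339i = +0.060356-0.002897i  (running Σ = -0.081996-0.000726i)
  m=7: -0.331847+0.138563i × +0.034040+0.012026i = -0.012963+0.000726i  (running Σ = -0.094958+0.000000i)
Σ over m = -0.094958+0.000000i; ×(4π/15) → -0.079552+0.000000i. Real part: -0.079552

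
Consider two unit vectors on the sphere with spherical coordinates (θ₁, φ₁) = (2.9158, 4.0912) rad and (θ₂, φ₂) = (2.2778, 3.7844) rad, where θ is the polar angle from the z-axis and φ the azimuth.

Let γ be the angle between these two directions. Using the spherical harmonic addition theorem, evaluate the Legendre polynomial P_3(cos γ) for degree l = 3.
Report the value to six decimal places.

Expand P_3 via completeness: Σ_{m} conj(Y_{3,m}) at Ω₁ times Y_{3,m} at Ω₂ —
  term(m=-3) = 0.00052 + 0.00068j   from Y*(Ω₁)=0.00448 - 0.00135j, Y(Ω₂)=0.06419 + 0.17177j
  term(m=-2) = 0.01566 + 0.01103j   from Y*(Ω₁)=0.01610 - 0.04726j, Y(Ω₂)=-0.10796 + 0.36825j
  term(m=-1) = 0.07051 + 0.02234j   from Y*(Ω₁)=-0.15789 - 0.22060j, Y(Ω₂)=-0.21824 + 0.16344j
  term(m=+0) = -0.13732 + 0.00000j   from Y*(Ω₁)=-0.63626 + 0.00000j, Y(Ω₂)=0.21583 + 0.00000j
  term(m=+1) = 0.07051 - 0.02234j   from Y*(Ω₁)=0.15789 - 0.22060j, Y(Ω₂)=0.21824 + 0.16344j
  term(m=+2) = 0.01566 - 0.01103j   from Y*(Ω₁)=0.01610 + 0.04726j, Y(Ω₂)=-0.10796 - 0.36825j
  term(m=+3) = 0.00052 - 0.00068j   from Y*(Ω₁)=-0.00448 - 0.00135j, Y(Ω₂)=-0.06419 + 0.17177j
Σ over m = 0.03607 + 0.00000j; ×(4π/7) → 0.06475 + 0.00000j. Real part: 0.064753

0.064753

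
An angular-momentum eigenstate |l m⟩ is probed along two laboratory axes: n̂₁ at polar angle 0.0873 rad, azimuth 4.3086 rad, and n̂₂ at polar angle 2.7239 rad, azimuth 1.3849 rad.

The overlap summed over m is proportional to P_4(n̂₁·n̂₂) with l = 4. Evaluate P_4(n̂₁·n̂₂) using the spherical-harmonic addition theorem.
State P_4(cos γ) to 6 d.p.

0.515796

Term-by-term m-sum for l=4 (normalisation 4π/9 = 1.396263):
  term(m=-4) = +0.000000-0.000000i   from Y*(Ω₁)=-0.000001-0.000026i, Y(Ω₂)=+0.008820+0.008112i
  term(m=-3) = +0.000050-0.000038i   from Y*(Ω₁)=+0.000774+0.000291i, Y(Ω₂)=+0.040416-0.064797i
  term(m=-2) = +0.003659-0.001704i   from Y*(Ω₁)=-0.010454+0.010928i, Y(Ω₂)=-0.248642-0.096952i
  term(m=-1) = +0.079106-0.017515i   from Y*(Ω₁)=-0.063720-0.149135i, Y(Ω₂)=-0.092338+0.490982i
  term(m=+0) = +0.203781+0.000000i   from Y*(Ω₁)=+0.814331-0.000000i, Y(Ω₂)=+0.250243+0.000000i
  term(m=+1) = +0.079106+0.017515i   from Y*(Ω₁)=+0.063720-0.149135i, Y(Ω₂)=+0.092338+0.490982i
  term(m=+2) = +0.003659+0.001704i   from Y*(Ω₁)=-0.010454-0.010928i, Y(Ω₂)=-0.248642+0.096952i
  term(m=+3) = +0.000050+0.000038i   from Y*(Ω₁)=-0.000774+0.000291i, Y(Ω₂)=-0.040416-0.064797i
  term(m=+4) = +0.000000+0.000000i   from Y*(Ω₁)=-0.000001+0.000026i, Y(Ω₂)=+0.008820-0.008112i
Accumulated sum +0.369412+0.000000i; after 4π/(2l+1) scaling, +0.515796+0.000000i ⇒ P_4 = 0.515796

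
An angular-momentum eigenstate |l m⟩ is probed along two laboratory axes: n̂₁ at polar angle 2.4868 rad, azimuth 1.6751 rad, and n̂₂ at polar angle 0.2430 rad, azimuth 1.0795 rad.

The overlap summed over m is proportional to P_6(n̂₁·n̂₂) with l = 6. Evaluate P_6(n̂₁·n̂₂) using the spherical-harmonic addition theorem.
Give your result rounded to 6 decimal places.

0.039022

Term-by-term m-sum for l=6 (normalisation 4π/13 = 0.966644):
  [-6]  conj(Y_{6,-6})(Ω₁) = (-0.019973, -0.014435) ; Y_{6,-6}(Ω₂) = (0.000092, -0.000018) ; Δ = (-0.000002, -0.000001)
  [-5]  conj(Y_{6,-5})(Ω₁) = (0.055393, -0.096405) ; Y_{6,-5}(Ω₂) = (0.000829, 0.001014) ; Δ = (0.000144, -0.000024)
  [-4]  conj(Y_{6,-4})(Ω₁) = (0.265618, 0.117731) ; Y_{6,-4}(Ω₂) = (-0.004303, 0.010338) ; Δ = (-0.002360, 0.002239)
  [-3]  conj(Y_{6,-3})(Ω₁) = (-0.140828, 0.435272) ; Y_{6,-3}(Ω₂) = (-0.064548, 0.006275) ; Δ = (0.006359, -0.028980)
  [-2]  conj(Y_{6,-2})(Ω₁) = (-0.323452, -0.068471) ; Y_{6,-2}(Ω₂) = (-0.139486, -0.209138) ; Δ = (0.030797, 0.077197)
  [-1]  conj(Y_{6,-1})(Ω₁) = (-0.016832, 0.160790) ; Y_{6,-1}(Ω₂) = (0.273545, -0.511248) ; Δ = (0.077599, 0.052589)
  [+0]  conj(Y_{6,0})(Ω₁) = (-0.387633, -0.000000) ; Y_{6,0}(Ω₂) = (0.476496, 0.000000) ; Δ = (-0.184705, -0.000000)
  [+1]  conj(Y_{6,1})(Ω₁) = (0.016832, 0.160790) ; Y_{6,1}(Ω₂) = (-0.273545, -0.511248) ; Δ = (0.077599, -0.052589)
  [+2]  conj(Y_{6,2})(Ω₁) = (-0.323452, 0.068471) ; Y_{6,2}(Ω₂) = (-0.139486, 0.209138) ; Δ = (0.030797, -0.077197)
  [+3]  conj(Y_{6,3})(Ω₁) = (0.140828, 0.435272) ; Y_{6,3}(Ω₂) = (0.064548, 0.006275) ; Δ = (0.006359, 0.028980)
  [+4]  conj(Y_{6,4})(Ω₁) = (0.265618, -0.117731) ; Y_{6,4}(Ω₂) = (-0.004303, -0.010338) ; Δ = (-0.002360, -0.002239)
  [+5]  conj(Y_{6,5})(Ω₁) = (-0.055393, -0.096405) ; Y_{6,5}(Ω₂) = (-0.000829, 0.001014) ; Δ = (0.000144, 0.000024)
  [+6]  conj(Y_{6,6})(Ω₁) = (-0.019973, 0.014435) ; Y_{6,6}(Ω₂) = (0.000092, 0.000018) ; Δ = (-0.000002, 0.000001)
Total Σ_m = (0.040369, 0.000000). Multiply by 0.966644: (0.039022, 0.000000). P_6(cos γ) = 0.039022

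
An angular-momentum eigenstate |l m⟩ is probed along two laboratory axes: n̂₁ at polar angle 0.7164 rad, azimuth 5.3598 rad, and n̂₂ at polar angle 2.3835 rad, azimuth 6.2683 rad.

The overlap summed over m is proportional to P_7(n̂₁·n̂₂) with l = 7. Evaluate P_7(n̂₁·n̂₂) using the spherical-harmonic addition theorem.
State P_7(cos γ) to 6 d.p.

Summing Y*_{l m}(θ₁,φ₁)·Y_{l m}(θ₂,φ₂) over m ∈ [−7, 7]; prefactor 4π/(2·7+1) = 0.837758:
  m=-7: 0.02590 - 0.00473j × 0.03612 + 0.00378j = 0.00095 - 0.00007j  (running Σ = 0.00095 - 0.00007j)
  m=-6: 0.08334 + 0.07653j × -0.14293 - 0.01280j = -0.01093 - 0.01201j  (running Σ = -0.00998 - 0.01208j)
  m=-5: -0.02731 + 0.28519j × 0.32913 + 0.02454j = -0.01599 + 0.09319j  (running Σ = -0.02597 + 0.08112j)
  m=-4: -0.38507 + 0.23712j × -0.45820 - 0.02731j = 0.18292 - 0.09813j  (running Σ = 0.15695 - 0.01702j)
  m=-3: -0.34220 - 0.13329j × 0.28585 + 0.01277j = -0.09612 - 0.04247j  (running Σ = 0.06083 - 0.05949j)
  m=-2: 0.01808 + 0.06383j × 0.17408 + 0.00518j = 0.00282 + 0.01121j  (running Σ = 0.06365 - 0.04828j)
  m=-1: -0.23815 + 0.31495j × -0.37542 - 0.00559j = 0.09116 - 0.11691j  (running Σ = 0.15482 - 0.16519j)
  m=0: -0.05605 + 0.00000j × -0.06504 + 0.00000j = 0.00365 + 0.00000j  (running Σ = 0.15846 - 0.16519j)
  m=1: 0.23815 + 0.31495j × 0.37542 - 0.00559j = 0.09116 + 0.11691j  (running Σ = 0.24963 - 0.04828j)
  m=2: 0.01808 - 0.06383j × 0.17408 - 0.00518j = 0.00282 - 0.01121j  (running Σ = 0.25244 - 0.05949j)
  m=3: 0.34220 - 0.13329j × -0.28585 + 0.01277j = -0.09612 + 0.04247j  (running Σ = 0.15633 - 0.01702j)
  m=4: -0.38507 - 0.23712j × -0.45820 + 0.02731j = 0.18292 + 0.09813j  (running Σ = 0.33924 + 0.08112j)
  m=5: 0.02731 + 0.28519j × -0.32913 + 0.02454j = -0.01599 - 0.09319j  (running Σ = 0.32325 - 0.01208j)
  m=6: 0.08334 - 0.07653j × -0.14293 + 0.01280j = -0.01093 + 0.01201j  (running Σ = 0.31232 - 0.00007j)
  m=7: -0.02590 - 0.00473j × -0.03612 + 0.00378j = 0.00095 + 0.00007j  (running Σ = 0.31328 - 0.00000j)
Accumulated sum 0.31328 - 0.00000j; after 4π/(2l+1) scaling, 0.26245 - 0.00000j ⇒ P_7 = 0.262450

0.262450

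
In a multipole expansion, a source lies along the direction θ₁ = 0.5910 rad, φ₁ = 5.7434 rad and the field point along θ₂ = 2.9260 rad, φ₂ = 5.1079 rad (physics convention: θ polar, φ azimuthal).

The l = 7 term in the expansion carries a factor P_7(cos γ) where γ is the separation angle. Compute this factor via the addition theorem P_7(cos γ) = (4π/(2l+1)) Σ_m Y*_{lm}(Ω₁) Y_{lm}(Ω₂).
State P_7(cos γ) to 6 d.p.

-0.099190

Summing Y*_{l m}(θ₁,φ₁)·Y_{l m}(θ₂,φ₂) over m ∈ [−7, 7]; prefactor 4π/(2·7+1) = 0.837758:
  term(m=-7) = (-0.000000, -0.000000)   from Y*(Ω₁)=(-0.006703, 0.004958), Y(Ω₂)=(-0.000004, 0.000010)
  term(m=-6) = (0.000006, 0.000005)   from Y*(Ω₁)=(-0.046273, 0.004508), Y(Ω₂)=(-0.000126, -0.000122)
  term(m=-5) = (-0.000294, -0.000011)   from Y*(Ω₁)=(-0.141814, -0.067226), Y(Ω₂)=(0.001722, -0.000742)
  term(m=-4) = (0.004084, -0.002791)   from Y*(Ω₁)=(-0.194414, -0.291404), Y(Ω₂)=(0.000159, 0.014120)
  term(m=-3) = (-0.012221, 0.035026)   from Y*(Ω₁)=(-0.023672, -0.487095), Y(Ω₂)=(-0.070522, -0.028517)
  term(m=-2) = (-0.023948, -0.077474)   from Y*(Ω₁)=(0.135887, -0.254011), Y(Ω₂)=(0.197923, -0.200162)
  term(m=-1) = (-0.118767, -0.087600)   from Y*(Ω₁)=(-0.202076, 0.121071), Y(Ω₂)=(0.241368, 0.578111)
  term(m=+0) = (0.183881, 0.000000)   from Y*(Ω₁)=(-0.376710, -0.000000), Y(Ω₂)=(-0.488124, 0.000000)
  term(m=+1) = (-0.118767, 0.087600)   from Y*(Ω₁)=(0.202076, 0.121071), Y(Ω₂)=(-0.241368, 0.578111)
  term(m=+2) = (-0.023948, 0.077474)   from Y*(Ω₁)=(0.135887, 0.254011), Y(Ω₂)=(0.197923, 0.200162)
  term(m=+3) = (-0.012221, -0.035026)   from Y*(Ω₁)=(0.023672, -0.487095), Y(Ω₂)=(0.070522, -0.028517)
  term(m=+4) = (0.004084, 0.002791)   from Y*(Ω₁)=(-0.194414, 0.291404), Y(Ω₂)=(0.000159, -0.014120)
  term(m=+5) = (-0.000294, 0.000011)   from Y*(Ω₁)=(0.141814, -0.067226), Y(Ω₂)=(-0.001722, -0.000742)
  term(m=+6) = (0.000006, -0.000005)   from Y*(Ω₁)=(-0.046273, -0.004508), Y(Ω₂)=(-0.000126, 0.000122)
  term(m=+7) = (-0.000000, 0.000000)   from Y*(Ω₁)=(0.006703, 0.004958), Y(Ω₂)=(0.000004, 0.000010)
Σ over m = (-0.118400, 0.000000); ×(4π/15) → (-0.099190, 0.000000). Real part: -0.099190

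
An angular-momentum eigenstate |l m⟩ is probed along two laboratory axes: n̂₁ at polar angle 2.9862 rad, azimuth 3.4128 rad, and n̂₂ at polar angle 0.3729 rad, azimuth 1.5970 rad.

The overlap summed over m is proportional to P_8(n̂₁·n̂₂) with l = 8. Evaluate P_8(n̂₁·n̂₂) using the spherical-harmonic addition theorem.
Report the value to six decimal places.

Expand P_8 via completeness: Σ_{m} conj(Y_{8,m}) at Ω₁ times Y_{8,m} at Ω₂ —
  term(m=-8) = (-0.000000, 0.000000)   from Y*(Ω₁)=(-0.000000, 0.000000), Y(Ω₂)=(0.000156, -0.000033)
  term(m=-7) = (-0.000000, -0.000000)   from Y*(Ω₁)=(-0.000001, 0.000004), Y(Ω₂)=(0.000298, 0.001608)
  term(m=-6) = (-0.000000, -0.000001)   from Y*(Ω₁)=(-0.000004, 0.000070), Y(Ω₂)=(-0.010439, 0.001655)
  term(m=-5) = (0.000038, -0.000014)   from Y*(Ω₁)=(0.000177, 0.000811), Y(Ω₂)=(-0.006355, -0.048229)
  term(m=-4) = (0.000661, 0.000986)   from Y*(Ω₁)=(0.003404, 0.006444), Y(Ω₂)=(0.162048, -0.017047)
  term(m=-3) = (-0.012201, 0.013497)   from Y*(Ω₁)=(0.032470, 0.034356), Y(Ω₂)=(0.030225, 0.383700)
  term(m=-2) = (-0.108831, -0.058050)   from Y*(Ω₁)=(0.184924, 0.111457), Y(Ω₂)=(-0.570484, 0.029925)
  term(m=-1) = (0.048241, -0.192943)   from Y*(Ω₁)=(0.590634, 0.164231), Y(Ω₂)=(-0.008500, -0.324308)
  term(m=+0) = (-0.260956, 0.000000)   from Y*(Ω₁)=(0.709480, -0.000000), Y(Ω₂)=(-0.367813, 0.000000)
  term(m=+1) = (0.048241, 0.192943)   from Y*(Ω₁)=(-0.590634, 0.164231), Y(Ω₂)=(0.008500, -0.324308)
  term(m=+2) = (-0.108831, 0.058050)   from Y*(Ω₁)=(0.184924, -0.111457), Y(Ω₂)=(-0.570484, -0.029925)
  term(m=+3) = (-0.012201, -0.013497)   from Y*(Ω₁)=(-0.032470, 0.034356), Y(Ω₂)=(-0.030225, 0.383700)
  term(m=+4) = (0.000661, -0.000986)   from Y*(Ω₁)=(0.003404, -0.006444), Y(Ω₂)=(0.162048, 0.017047)
  term(m=+5) = (0.000038, 0.000014)   from Y*(Ω₁)=(-0.000177, 0.000811), Y(Ω₂)=(0.006355, -0.048229)
  term(m=+6) = (-0.000000, 0.000001)   from Y*(Ω₁)=(-0.000004, -0.000070), Y(Ω₂)=(-0.010439, -0.001655)
  term(m=+7) = (-0.000000, 0.000000)   from Y*(Ω₁)=(0.000001, 0.000004), Y(Ω₂)=(-0.000298, 0.001608)
  term(m=+8) = (-0.000000, -0.000000)   from Y*(Ω₁)=(-0.000000, -0.000000), Y(Ω₂)=(0.000156, 0.000033)
Σ over m = (-0.405140, -0.000000); ×(4π/17) → (-0.299479, -0.000000). Real part: -0.299479

-0.299479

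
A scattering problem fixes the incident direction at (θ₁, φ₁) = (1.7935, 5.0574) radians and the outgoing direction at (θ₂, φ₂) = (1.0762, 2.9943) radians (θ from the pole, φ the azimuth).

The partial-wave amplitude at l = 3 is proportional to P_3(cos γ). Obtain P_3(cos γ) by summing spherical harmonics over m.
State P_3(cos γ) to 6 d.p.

0.433109

Expand P_3 via completeness: Σ_{m} conj(Y_{3,m}) at Ω₁ times Y_{3,m} at Ω₂ —
  term(m=-3) = (0.109629, -0.010323)   from Y*(Ω₁)=(-0.332833, 0.197598), Y(Ω₂)=(-0.257157, -0.121655)
  term(m=-2) = (0.044637, 0.067220)   from Y*(Ω₁)=(0.165593, 0.136676), Y(Ω₂)=(0.359619, 0.109113)
  term(m=-1) = (0.004056, -0.007562)   from Y*(Ω₁)=(-0.080601, 0.224274), Y(Ω₂)=(-0.035618, -0.005285)
  term(m=+0) = (-0.075385, 0.000000)   from Y*(Ω₁)=(0.227164, -0.000000), Y(Ω₂)=(-0.331852, 0.000000)
  term(m=+1) = (0.004056, 0.007562)   from Y*(Ω₁)=(0.080601, 0.224274), Y(Ω₂)=(0.035618, -0.005285)
  term(m=+2) = (0.044637, -0.067220)   from Y*(Ω₁)=(0.165593, -0.136676), Y(Ω₂)=(0.359619, -0.109113)
  term(m=+3) = (0.109629, 0.010323)   from Y*(Ω₁)=(0.332833, 0.197598), Y(Ω₂)=(0.257157, -0.121655)
Total Σ_m = (0.241260, 0.000000). Multiply by 1.795196: (0.433109, 0.000000). P_3(cos γ) = 0.433109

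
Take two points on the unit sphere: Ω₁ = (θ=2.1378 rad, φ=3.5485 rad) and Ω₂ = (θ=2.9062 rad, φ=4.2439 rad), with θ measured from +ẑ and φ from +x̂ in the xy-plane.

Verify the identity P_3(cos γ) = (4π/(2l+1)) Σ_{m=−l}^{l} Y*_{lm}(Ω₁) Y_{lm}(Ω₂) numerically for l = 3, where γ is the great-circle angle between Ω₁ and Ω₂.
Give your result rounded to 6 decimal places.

Summing Y*_{l m}(θ₁,φ₁)·Y_{l m}(θ₂,φ₂) over m ∈ [−3, 3]; prefactor 4π/(2·3+1) = 1.795196:
  m=-3: Y*=-0.085881-0.235219i  Y=+0.005221-0.000871i  product -0.000653-0.001153i
  m=-2: Y*=-0.268211-0.283904i  Y=+0.032014+0.043557i  product +0.003780-0.020771i
  m=-1: Y*=-0.110759-0.047733i  Y=-0.126880+0.250718i  product +0.026021-0.021713i
  m=+0: Y*=+0.312195-0.000000i  Y=-0.627077+0.000000i  product -0.195770+0.000000i
  m=+1: Y*=+0.110759-0.047733i  Y=+0.126880+0.250718i  product +0.026021+0.021713i
  m=+2: Y*=-0.268211+0.283904i  Y=+0.032014-0.043557i  product +0.003780+0.020771i
  m=+3: Y*=+0.085881-0.235219i  Y=-0.005221-0.000871i  product -0.000653+0.001153i
Accumulated sum -0.137476-0.000000i; after 4π/(2l+1) scaling, -0.246796-0.000000i ⇒ P_3 = -0.246796

-0.246796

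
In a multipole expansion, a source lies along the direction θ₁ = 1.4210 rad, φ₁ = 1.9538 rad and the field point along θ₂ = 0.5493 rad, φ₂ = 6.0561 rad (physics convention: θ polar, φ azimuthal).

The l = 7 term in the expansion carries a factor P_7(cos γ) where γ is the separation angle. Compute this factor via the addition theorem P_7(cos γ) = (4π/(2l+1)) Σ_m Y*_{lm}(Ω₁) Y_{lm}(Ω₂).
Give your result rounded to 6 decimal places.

Term-by-term m-sum for l=7 (normalisation 4π/15 = 0.837758):
  term(m=-7) = (-0.002209, 0.001045)   from Y*(Ω₁)=(0.205398, 0.413980), Y(Ω₂)=(-0.000099, 0.005286)
  term(m=-6) = (0.007324, 0.004183)   from Y*(Ω₁)=(0.173496, -0.194954), Y(Ω₂)=(0.006683, 0.031619)
  term(m=-5) = (0.002700, 0.029537)   from Y*(Ω₁)=(0.231963, 0.083157), Y(Ω₂)=(0.050763, 0.109137)
  term(m=-4) = (0.065098, -0.054969)   from Y*(Ω₁)=(-0.011002, -0.283558), Y(Ω₂)=(0.184670, 0.236743)
  term(m=-3) = (0.079887, 0.021206)   from Y*(Ω₁)=(0.156233, -0.070104), Y(Ω₂)=(0.374937, 0.303977)
  term(m=-2) = (-0.038341, -0.104834)   from Y*(Ω₁)=(-0.207652, -0.199751), Y(Ω₂)=(0.348139, 0.169965)
  term(m=-1) = (-0.009698, 0.013874)   from Y*(Ω₁)=(0.052732, -0.130881), Y(Ω₂)=(-0.116883, -0.027008)
  term(m=+0) = (0.124922, 0.000000)   from Y*(Ω₁)=(-0.288631, -0.000000), Y(Ω₂)=(-0.432807, 0.000000)
  term(m=+1) = (-0.009698, -0.013874)   from Y*(Ω₁)=(-0.052732, -0.130881), Y(Ω₂)=(0.116883, -0.027008)
  term(m=+2) = (-0.038341, 0.104834)   from Y*(Ω₁)=(-0.207652, 0.199751), Y(Ω₂)=(0.348139, -0.169965)
  term(m=+3) = (0.079887, -0.021206)   from Y*(Ω₁)=(-0.156233, -0.070104), Y(Ω₂)=(-0.374937, 0.303977)
  term(m=+4) = (0.065098, 0.054969)   from Y*(Ω₁)=(-0.011002, 0.283558), Y(Ω₂)=(0.184670, -0.236743)
  term(m=+5) = (0.002700, -0.029537)   from Y*(Ω₁)=(-0.231963, 0.083157), Y(Ω₂)=(-0.050763, 0.109137)
  term(m=+6) = (0.007324, -0.004183)   from Y*(Ω₁)=(0.173496, 0.194954), Y(Ω₂)=(0.006683, -0.031619)
  term(m=+7) = (-0.002209, -0.001045)   from Y*(Ω₁)=(-0.205398, 0.413980), Y(Ω₂)=(0.000099, 0.005286)
Accumulated sum (0.334444, 0.000000); after 4π/(2l+1) scaling, (0.280183, 0.000000) ⇒ P_7 = 0.280183

0.280183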